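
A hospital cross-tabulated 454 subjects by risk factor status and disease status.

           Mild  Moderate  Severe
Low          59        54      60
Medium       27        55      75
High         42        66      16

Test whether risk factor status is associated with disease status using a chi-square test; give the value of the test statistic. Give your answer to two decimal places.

Row totals: 173, 157, 124. Column totals: 128, 175, 151. Grand total N = 454.
Expected counts (row total × column total / N):
  Low, Mild: 173×128/454 = 48.775
  Low, Moderate: 173×175/454 = 66.685
  Low, Severe: 173×151/454 = 57.540
  Medium, Mild: 157×128/454 = 44.264
  Medium, Moderate: 157×175/454 = 60.518
  Medium, Severe: 157×151/454 = 52.218
  High, Mild: 124×128/454 = 34.960
  High, Moderate: 124×175/454 = 47.797
  High, Severe: 124×151/454 = 41.242
Contributions (O − E)²/E:
  (59 − 48.775)²/48.775 = 2.1435
  (54 − 66.685)²/66.685 = 2.4130
  (60 − 57.540)²/57.540 = 0.1052
  (27 − 44.264)²/44.264 = 6.7334
  (55 − 60.518)²/60.518 = 0.5031
  (75 − 52.218)²/52.218 = 9.9395
  (42 − 34.960)²/34.960 = 1.4177
  (66 − 47.797)²/47.797 = 6.9324
  (16 − 41.242)²/41.242 = 15.4493
χ² = 2.1435 + 2.4130 + 0.1052 + 6.7334 + 0.5031 + 9.9395 + 1.4177 + 6.9324 + 15.4493 = 45.64

45.64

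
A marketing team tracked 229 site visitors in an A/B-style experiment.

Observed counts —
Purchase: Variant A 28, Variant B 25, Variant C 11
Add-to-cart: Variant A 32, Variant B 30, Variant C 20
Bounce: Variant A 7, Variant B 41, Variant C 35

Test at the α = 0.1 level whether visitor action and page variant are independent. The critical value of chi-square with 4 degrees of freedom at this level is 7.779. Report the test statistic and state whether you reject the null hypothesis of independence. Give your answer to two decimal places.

Row totals: 64, 82, 83. Column totals: 67, 96, 66. Grand total N = 229.
Expected counts (row total × column total / N):
  Purchase, Variant A: 64×67/229 = 18.725
  Purchase, Variant B: 64×96/229 = 26.830
  Purchase, Variant C: 64×66/229 = 18.445
  Add-to-cart, Variant A: 82×67/229 = 23.991
  Add-to-cart, Variant B: 82×96/229 = 34.376
  Add-to-cart, Variant C: 82×66/229 = 23.633
  Bounce, Variant A: 83×67/229 = 24.284
  Bounce, Variant B: 83×96/229 = 34.795
  Bounce, Variant C: 83×66/229 = 23.921
Contributions (O − E)²/E:
  (28 − 18.725)²/18.725 = 4.5942
  (25 − 26.830)²/26.830 = 0.1248
  (11 − 18.445)²/18.445 = 3.0050
  (32 − 23.991)²/23.991 = 2.6737
  (30 − 34.376)²/34.376 = 0.5571
  (20 − 23.633)²/23.633 = 0.5585
  (7 − 24.284)²/24.284 = 12.3018
  (41 − 34.795)²/34.795 = 1.1065
  (35 − 23.921)²/23.921 = 5.1312
χ² = 4.5942 + 0.1248 + 3.0050 + 2.6737 + 0.5571 + 0.5585 + 12.3018 + 1.1065 + 5.1312 = 30.05
df = (3−1)(3−1) = 4. Since 30.05 > 7.779, reject the null hypothesis of independence at α = 0.1.

30.05; reject H₀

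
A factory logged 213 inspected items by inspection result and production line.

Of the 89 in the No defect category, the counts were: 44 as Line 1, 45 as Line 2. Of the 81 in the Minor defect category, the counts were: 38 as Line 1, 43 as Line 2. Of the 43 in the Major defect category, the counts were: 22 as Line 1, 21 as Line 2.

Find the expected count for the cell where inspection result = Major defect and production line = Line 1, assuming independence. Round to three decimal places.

20.995

Row total (Major defect) = 43; column total (Line 1) = 104; grand total N = 213.
Expected count = (row total × column total) / N = 43 × 104 / 213 = 20.995.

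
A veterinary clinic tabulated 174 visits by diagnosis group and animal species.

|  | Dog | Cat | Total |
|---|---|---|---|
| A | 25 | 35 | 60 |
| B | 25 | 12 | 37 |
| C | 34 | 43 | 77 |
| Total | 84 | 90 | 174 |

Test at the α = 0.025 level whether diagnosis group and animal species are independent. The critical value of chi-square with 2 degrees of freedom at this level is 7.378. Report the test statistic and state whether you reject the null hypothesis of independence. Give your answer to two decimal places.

Grand total N = 174.
Expected counts (row total × column total / N):
  A, Dog: 60×84/174 = 28.966
  A, Cat: 60×90/174 = 31.034
  B, Dog: 37×84/174 = 17.862
  B, Cat: 37×90/174 = 19.138
  C, Dog: 77×84/174 = 37.172
  C, Cat: 77×90/174 = 39.828
Contributions (O − E)²/E:
  (25 − 28.966)²/28.966 = 0.5430
  (35 − 31.034)²/31.034 = 0.5068
  (25 − 17.862)²/17.862 = 2.8525
  (12 − 19.138)²/19.138 = 2.6623
  (34 − 37.172)²/37.172 = 0.2707
  (43 − 39.828)²/39.828 = 0.2526
χ² = 0.5430 + 0.5068 + 2.8525 + 2.6623 + 0.2707 + 0.2526 = 7.09
df = (3−1)(2−1) = 2. Since 7.09 < 7.378, fail to reject the null hypothesis of independence at α = 0.025.

7.09; fail to reject H₀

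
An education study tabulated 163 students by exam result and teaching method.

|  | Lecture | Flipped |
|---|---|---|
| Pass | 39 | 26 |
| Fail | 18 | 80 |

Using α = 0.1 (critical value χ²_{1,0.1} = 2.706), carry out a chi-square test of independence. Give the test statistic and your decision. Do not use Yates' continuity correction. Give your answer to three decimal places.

29.786; reject H₀

Row totals: 65, 98. Column totals: 57, 106. Grand total N = 163.
Expected counts (row total × column total / N):
  Pass, Lecture: 65×57/163 = 22.7301
  Pass, Flipped: 65×106/163 = 42.2699
  Fail, Lecture: 98×57/163 = 34.2699
  Fail, Flipped: 98×106/163 = 63.7301
Contributions (O − E)²/E:
  (39 − 22.7301)²/22.7301 = 11.6458
  (26 − 42.2699)²/42.2699 = 6.2624
  (18 − 34.2699)²/34.2699 = 7.7243
  (80 − 63.7301)²/63.7301 = 4.1536
χ² = 11.6458 + 6.2624 + 7.7243 + 4.1536 = 29.786
df = (2−1)(2−1) = 1. Since 29.786 > 2.706, reject the null hypothesis of independence at α = 0.1.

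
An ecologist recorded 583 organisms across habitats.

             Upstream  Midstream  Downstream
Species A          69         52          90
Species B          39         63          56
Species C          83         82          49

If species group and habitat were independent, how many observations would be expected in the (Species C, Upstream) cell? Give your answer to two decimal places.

Row total (Species C) = 214; column total (Upstream) = 191; grand total N = 583.
Expected count = (row total × column total) / N = 214 × 191 / 583 = 70.11.

70.11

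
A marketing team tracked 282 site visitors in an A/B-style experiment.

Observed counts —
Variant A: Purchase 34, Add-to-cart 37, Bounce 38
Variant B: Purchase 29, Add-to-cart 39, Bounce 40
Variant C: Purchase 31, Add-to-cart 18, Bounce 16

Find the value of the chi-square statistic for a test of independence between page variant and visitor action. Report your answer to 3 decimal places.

8.417

Row totals: 109, 108, 65. Column totals: 94, 94, 94. Grand total N = 282.
Expected counts (row total × column total / N):
  Variant A, Purchase: 109×94/282 = 36.33333
  Variant A, Add-to-cart: 109×94/282 = 36.33333
  Variant A, Bounce: 109×94/282 = 36.33333
  Variant B, Purchase: 108×94/282 = 36.00000
  Variant B, Add-to-cart: 108×94/282 = 36.00000
  Variant B, Bounce: 108×94/282 = 36.00000
  Variant C, Purchase: 65×94/282 = 21.66667
  Variant C, Add-to-cart: 65×94/282 = 21.66667
  Variant C, Bounce: 65×94/282 = 21.66667
Contributions (O − E)²/E:
  (34 − 36.33333)²/36.33333 = 0.1498
  (37 − 36.33333)²/36.33333 = 0.0122
  (38 − 36.33333)²/36.33333 = 0.0765
  (29 − 36.00000)²/36.00000 = 1.3611
  (39 − 36.00000)²/36.00000 = 0.2500
  (40 − 36.00000)²/36.00000 = 0.4444
  (31 − 21.66667)²/21.66667 = 4.0205
  (18 − 21.66667)²/21.66667 = 0.6205
  (16 − 21.66667)²/21.66667 = 1.4821
χ² = 0.1498 + 0.0122 + 0.0765 + 1.3611 + 0.2500 + 0.4444 + 4.0205 + 0.6205 + 1.4821 = 8.417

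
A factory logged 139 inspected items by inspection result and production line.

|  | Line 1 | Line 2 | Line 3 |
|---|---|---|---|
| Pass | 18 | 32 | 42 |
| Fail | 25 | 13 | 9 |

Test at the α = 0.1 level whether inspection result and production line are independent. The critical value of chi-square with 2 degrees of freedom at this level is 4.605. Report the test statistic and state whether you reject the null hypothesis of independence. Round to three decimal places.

17.813; reject H₀

Row totals: 92, 47. Column totals: 43, 45, 51. Grand total N = 139.
Expected counts (row total × column total / N):
  Pass, Line 1: 92×43/139 = 28.4604
  Pass, Line 2: 92×45/139 = 29.7842
  Pass, Line 3: 92×51/139 = 33.7554
  Fail, Line 1: 47×43/139 = 14.5396
  Fail, Line 2: 47×45/139 = 15.2158
  Fail, Line 3: 47×51/139 = 17.2446
Contributions (O − E)²/E:
  (18 − 28.4604)²/28.4604 = 3.8446
  (32 − 29.7842)²/29.7842 = 0.1648
  (42 − 33.7554)²/33.7554 = 2.0137
  (25 − 14.5396)²/14.5396 = 7.5257
  (13 − 15.2158)²/15.2158 = 0.3227
  (9 − 17.2446)²/17.2446 = 3.9417
χ² = 3.8446 + 0.1648 + 2.0137 + 7.5257 + 0.3227 + 3.9417 = 17.813
df = (2−1)(3−1) = 2. Since 17.813 > 4.605, reject the null hypothesis of independence at α = 0.1.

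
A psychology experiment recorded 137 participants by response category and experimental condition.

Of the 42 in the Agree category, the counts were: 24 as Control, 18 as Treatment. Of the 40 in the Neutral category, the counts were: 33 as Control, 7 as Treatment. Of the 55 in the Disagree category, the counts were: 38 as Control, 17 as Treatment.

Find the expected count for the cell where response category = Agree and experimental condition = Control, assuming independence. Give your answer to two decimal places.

29.12

Row total (Agree) = 42; column total (Control) = 95; grand total N = 137.
Expected count = (row total × column total) / N = 42 × 95 / 137 = 29.12.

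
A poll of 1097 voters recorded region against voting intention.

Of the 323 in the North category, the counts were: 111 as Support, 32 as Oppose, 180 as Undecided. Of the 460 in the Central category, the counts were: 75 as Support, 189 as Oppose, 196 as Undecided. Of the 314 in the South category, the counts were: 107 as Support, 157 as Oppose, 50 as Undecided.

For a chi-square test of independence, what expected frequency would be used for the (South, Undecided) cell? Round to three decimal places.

Row total (South) = 314; column total (Undecided) = 426; grand total N = 1097.
Expected count = (row total × column total) / N = 314 × 426 / 1097 = 121.936.

121.936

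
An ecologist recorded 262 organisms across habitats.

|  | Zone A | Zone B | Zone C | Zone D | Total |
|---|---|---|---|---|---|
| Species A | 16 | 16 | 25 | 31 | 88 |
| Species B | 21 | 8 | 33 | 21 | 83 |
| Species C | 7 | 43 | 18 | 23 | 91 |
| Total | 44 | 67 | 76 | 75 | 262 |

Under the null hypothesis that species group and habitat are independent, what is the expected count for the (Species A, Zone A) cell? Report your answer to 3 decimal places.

Row total (Species A) = 88; column total (Zone A) = 44; grand total N = 262.
Expected count = (row total × column total) / N = 88 × 44 / 262 = 14.779.

14.779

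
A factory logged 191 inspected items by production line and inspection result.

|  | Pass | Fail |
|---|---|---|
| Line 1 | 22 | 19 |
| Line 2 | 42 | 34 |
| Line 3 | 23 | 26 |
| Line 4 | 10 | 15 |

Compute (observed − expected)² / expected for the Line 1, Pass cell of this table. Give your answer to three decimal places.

0.067

Row total (Line 1) = 41; column total (Pass) = 97; N = 191.
Expected count E = 41 × 97 / 191 = 20.8220.
Contribution = (O − E)²/E = (22 − 20.8220)² / 20.8220 = 0.067.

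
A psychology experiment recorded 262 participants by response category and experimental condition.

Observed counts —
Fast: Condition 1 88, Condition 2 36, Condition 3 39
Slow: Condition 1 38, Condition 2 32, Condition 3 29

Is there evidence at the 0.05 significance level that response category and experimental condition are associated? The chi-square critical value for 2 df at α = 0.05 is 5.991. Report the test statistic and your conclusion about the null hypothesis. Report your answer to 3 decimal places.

Row totals: 163, 99. Column totals: 126, 68, 68. Grand total N = 262.
Expected counts (row total × column total / N):
  Fast, Condition 1: 163×126/262 = 78.3893
  Fast, Condition 2: 163×68/262 = 42.3053
  Fast, Condition 3: 163×68/262 = 42.3053
  Slow, Condition 1: 99×126/262 = 47.6107
  Slow, Condition 2: 99×68/262 = 25.6947
  Slow, Condition 3: 99×68/262 = 25.6947
Contributions (O − E)²/E:
  (88 − 78.3893)²/78.3893 = 1.1783
  (36 − 42.3053)²/42.3053 = 0.9398
  (39 − 42.3053)²/42.3053 = 0.2582
  (38 − 47.6107)²/47.6107 = 1.9400
  (32 − 25.6947)²/25.6947 = 1.5473
  (29 − 25.6947)²/25.6947 = 0.4252
χ² = 1.1783 + 0.9398 + 0.2582 + 1.9400 + 1.5473 + 0.4252 = 6.289
df = (2−1)(3−1) = 2. Since 6.289 > 5.991, reject the null hypothesis of independence at α = 0.05.

6.289; reject H₀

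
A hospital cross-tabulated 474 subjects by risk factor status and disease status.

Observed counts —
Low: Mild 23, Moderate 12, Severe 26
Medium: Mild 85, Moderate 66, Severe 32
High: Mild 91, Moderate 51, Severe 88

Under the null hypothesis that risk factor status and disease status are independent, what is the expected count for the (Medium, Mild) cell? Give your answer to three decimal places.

Row total (Medium) = 183; column total (Mild) = 199; grand total N = 474.
Expected count = (row total × column total) / N = 183 × 199 / 474 = 76.829.

76.829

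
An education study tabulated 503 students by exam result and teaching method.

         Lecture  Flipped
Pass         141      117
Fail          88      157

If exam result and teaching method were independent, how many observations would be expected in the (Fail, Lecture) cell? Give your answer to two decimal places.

Row total (Fail) = 245; column total (Lecture) = 229; grand total N = 503.
Expected count = (row total × column total) / N = 245 × 229 / 503 = 111.54.

111.54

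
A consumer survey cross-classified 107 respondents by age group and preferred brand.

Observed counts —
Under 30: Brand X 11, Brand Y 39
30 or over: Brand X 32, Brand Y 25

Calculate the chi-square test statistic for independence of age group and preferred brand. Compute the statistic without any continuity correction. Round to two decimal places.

Row totals: 50, 57. Column totals: 43, 64. Grand total N = 107.
Expected counts (row total × column total / N):
  Under 30, Brand X: 50×43/107 = 20.09346
  Under 30, Brand Y: 50×64/107 = 29.90654
  30 or over, Brand X: 57×43/107 = 22.90654
  30 or over, Brand Y: 57×64/107 = 34.09346
Contributions (O − E)²/E:
  (11 − 20.09346)²/20.09346 = 4.1153
  (39 − 29.90654)²/29.90654 = 2.7650
  (32 − 22.90654)²/22.90654 = 3.6099
  (25 − 34.09346)²/34.09346 = 2.4254
χ² = 4.1153 + 2.7650 + 3.6099 + 2.4254 = 12.92

12.92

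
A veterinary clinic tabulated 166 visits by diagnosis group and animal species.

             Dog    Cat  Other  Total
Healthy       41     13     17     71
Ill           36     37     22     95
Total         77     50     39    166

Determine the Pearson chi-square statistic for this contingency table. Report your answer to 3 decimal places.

Grand total N = 166.
Expected counts (row total × column total / N):
  Healthy, Dog: 71×77/166 = 32.9337
  Healthy, Cat: 71×50/166 = 21.3855
  Healthy, Other: 71×39/166 = 16.6807
  Ill, Dog: 95×77/166 = 44.0663
  Ill, Cat: 95×50/166 = 28.6145
  Ill, Other: 95×39/166 = 22.3193
Contributions (O − E)²/E:
  (41 − 32.9337)²/32.9337 = 1.9756
  (13 − 21.3855)²/21.3855 = 3.2881
  (17 − 16.6807)²/16.6807 = 0.0061
  (36 − 44.0663)²/44.0663 = 1.4765
  (37 − 28.6145)²/28.6145 = 2.4574
  (22 − 22.3193)²/22.3193 = 0.0046
χ² = 1.9756 + 3.2881 + 0.0061 + 1.4765 + 2.4574 + 0.0046 = 9.208

9.208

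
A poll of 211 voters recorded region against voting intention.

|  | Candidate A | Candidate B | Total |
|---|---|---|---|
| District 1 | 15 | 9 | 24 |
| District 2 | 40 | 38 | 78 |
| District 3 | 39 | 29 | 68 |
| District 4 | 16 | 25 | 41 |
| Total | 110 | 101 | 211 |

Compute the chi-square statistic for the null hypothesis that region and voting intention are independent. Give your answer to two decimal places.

4.62

Grand total N = 211.
Expected counts (row total × column total / N):
  District 1, Candidate A: 24×110/211 = 12.512
  District 1, Candidate B: 24×101/211 = 11.488
  District 2, Candidate A: 78×110/211 = 40.664
  District 2, Candidate B: 78×101/211 = 37.336
  District 3, Candidate A: 68×110/211 = 35.450
  District 3, Candidate B: 68×101/211 = 32.550
  District 4, Candidate A: 41×110/211 = 21.374
  District 4, Candidate B: 41×101/211 = 19.626
Contributions (O − E)²/E:
  (15 − 12.512)²/12.512 = 0.4947
  (9 − 11.488)²/11.488 = 0.5388
  (40 − 40.664)²/40.664 = 0.0108
  (38 − 37.336)²/37.336 = 0.0118
  (39 − 35.450)²/35.450 = 0.3555
  (29 − 32.550)²/32.550 = 0.3872
  (16 − 21.374)²/21.374 = 1.3512
  (25 − 19.626)²/19.626 = 1.4715
χ² = 0.4947 + 0.5388 + 0.0108 + 0.0118 + 0.3555 + 0.3872 + 1.3512 + 1.4715 = 4.62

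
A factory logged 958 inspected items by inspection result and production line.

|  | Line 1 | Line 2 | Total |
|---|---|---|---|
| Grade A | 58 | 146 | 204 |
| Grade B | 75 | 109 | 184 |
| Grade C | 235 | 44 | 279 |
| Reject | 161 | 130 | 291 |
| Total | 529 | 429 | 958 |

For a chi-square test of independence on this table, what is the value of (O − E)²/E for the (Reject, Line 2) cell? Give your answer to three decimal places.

0.001

Row total (Reject) = 291; column total (Line 2) = 429; N = 958.
Expected count E = 291 × 429 / 958 = 130.3121.
Contribution = (O − E)²/E = (130 − 130.3121)² / 130.3121 = 0.001.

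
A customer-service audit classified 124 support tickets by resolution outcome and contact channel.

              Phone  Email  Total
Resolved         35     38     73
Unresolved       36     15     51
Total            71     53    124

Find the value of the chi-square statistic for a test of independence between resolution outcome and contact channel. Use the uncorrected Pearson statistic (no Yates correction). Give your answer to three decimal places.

6.290

Grand total N = 124.
Expected counts (row total × column total / N):
  Resolved, Phone: 73×71/124 = 41.7984
  Resolved, Email: 73×53/124 = 31.2016
  Unresolved, Phone: 51×71/124 = 29.2016
  Unresolved, Email: 51×53/124 = 21.7984
Contributions (O − E)²/E:
  (35 − 41.7984)²/41.7984 = 1.1057
  (38 − 31.2016)²/31.2016 = 1.4813
  (36 − 29.2016)²/29.2016 = 1.5827
  (15 − 21.7984)²/21.7984 = 2.1203
χ² = 1.1057 + 1.4813 + 1.5827 + 2.1203 = 6.290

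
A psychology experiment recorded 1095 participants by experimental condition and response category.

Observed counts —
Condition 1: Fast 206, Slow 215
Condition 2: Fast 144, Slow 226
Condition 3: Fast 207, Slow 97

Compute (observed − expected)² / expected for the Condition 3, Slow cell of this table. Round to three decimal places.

Row total (Condition 3) = 304; column total (Slow) = 538; N = 1095.
Expected count E = 304 × 538 / 1095 = 149.3626.
Contribution = (O − E)²/E = (97 − 149.3626)² / 149.3626 = 18.357.

18.357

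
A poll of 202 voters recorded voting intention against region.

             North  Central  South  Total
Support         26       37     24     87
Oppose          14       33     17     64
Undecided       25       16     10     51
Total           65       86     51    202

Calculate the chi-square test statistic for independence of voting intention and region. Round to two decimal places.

10.34

Grand total N = 202.
Expected counts (row total × column total / N):
  Support, North: 87×65/202 = 27.995
  Support, Central: 87×86/202 = 37.040
  Support, South: 87×51/202 = 21.965
  Oppose, North: 64×65/202 = 20.594
  Oppose, Central: 64×86/202 = 27.248
  Oppose, South: 64×51/202 = 16.158
  Undecided, North: 51×65/202 = 16.411
  Undecided, Central: 51×86/202 = 21.713
  Undecided, South: 51×51/202 = 12.876
Contributions (O − E)²/E:
  (26 − 27.995)²/27.995 = 0.1422
  (37 − 37.040)²/37.040 = 0.0000
  (24 − 21.965)²/21.965 = 0.1885
  (14 − 20.594)²/20.594 = 2.1113
  (33 − 27.248)²/27.248 = 1.2142
  (17 − 16.158)²/16.158 = 0.0439
  (25 − 16.411)²/16.411 = 4.4952
  (16 − 21.713)²/21.713 = 1.5032
  (10 − 12.876)²/12.876 = 0.6424
χ² = 0.1422 + 0.0000 + 0.1885 + 2.1113 + 1.2142 + 0.0439 + 4.4952 + 1.5032 + 0.6424 = 10.34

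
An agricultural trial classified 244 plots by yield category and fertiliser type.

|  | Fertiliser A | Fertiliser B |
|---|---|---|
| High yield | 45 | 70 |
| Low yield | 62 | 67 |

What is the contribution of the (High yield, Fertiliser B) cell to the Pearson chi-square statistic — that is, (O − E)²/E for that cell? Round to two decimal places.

Row total (High yield) = 115; column total (Fertiliser B) = 137; N = 244.
Expected count E = 115 × 137 / 244 = 64.570.
Contribution = (O − E)²/E = (70 − 64.570)² / 64.570 = 0.46.

0.46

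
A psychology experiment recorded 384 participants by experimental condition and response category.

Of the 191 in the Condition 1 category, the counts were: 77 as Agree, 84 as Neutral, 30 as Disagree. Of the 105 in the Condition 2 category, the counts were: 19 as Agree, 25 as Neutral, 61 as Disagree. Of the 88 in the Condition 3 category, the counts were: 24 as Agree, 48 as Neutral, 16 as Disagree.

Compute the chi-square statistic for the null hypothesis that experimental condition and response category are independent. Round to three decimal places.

Row totals: 191, 105, 88. Column totals: 120, 157, 107. Grand total N = 384.
Expected counts (row total × column total / N):
  Condition 1, Agree: 191×120/384 = 59.68750
  Condition 1, Neutral: 191×157/384 = 78.09115
  Condition 1, Disagree: 191×107/384 = 53.22135
  Condition 2, Agree: 105×120/384 = 32.81250
  Condition 2, Neutral: 105×157/384 = 42.92969
  Condition 2, Disagree: 105×107/384 = 29.25781
  Condition 3, Agree: 88×120/384 = 27.50000
  Condition 3, Neutral: 88×157/384 = 35.97917
  Condition 3, Disagree: 88×107/384 = 24.52083
Contributions (O − E)²/E:
  (77 − 59.68750)²/59.68750 = 5.0215
  (84 − 78.09115)²/78.09115 = 0.4471
  (30 − 53.22135)²/53.22135 = 10.1319
  (19 − 32.81250)²/32.81250 = 5.8144
  (25 − 42.92969)²/42.92969 = 7.4884
  (61 − 29.25781)²/29.25781 = 34.4375
  (24 − 27.50000)²/27.50000 = 0.4455
  (48 − 35.97917)²/35.97917 = 4.0162
  (16 − 24.52083)²/24.52083 = 2.9609
χ² = 5.0215 + 0.4471 + 10.1319 + 5.8144 + 7.4884 + 34.4375 + 0.4455 + 4.0162 + 2.9609 = 70.763

70.763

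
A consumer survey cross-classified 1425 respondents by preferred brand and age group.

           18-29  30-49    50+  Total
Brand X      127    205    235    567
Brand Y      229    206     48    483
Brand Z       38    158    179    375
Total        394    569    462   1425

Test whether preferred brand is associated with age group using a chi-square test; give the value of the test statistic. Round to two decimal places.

Grand total N = 1425.
Expected counts (row total × column total / N):
  Brand X, 18-29: 567×394/1425 = 156.771
  Brand X, 30-49: 567×569/1425 = 226.402
  Brand X, 50+: 567×462/1425 = 183.827
  Brand Y, 18-29: 483×394/1425 = 133.545
  Brand Y, 30-49: 483×569/1425 = 192.861
  Brand Y, 50+: 483×462/1425 = 156.594
  Brand Z, 18-29: 375×394/1425 = 103.684
  Brand Z, 30-49: 375×569/1425 = 149.737
  Brand Z, 50+: 375×462/1425 = 121.579
Contributions (O − E)²/E:
  (127 − 156.771)²/156.771 = 5.6535
  (205 − 226.402)²/226.402 = 2.0232
  (235 − 183.827)²/183.827 = 14.2453
  (229 − 133.545)²/133.545 = 68.2291
  (206 − 192.861)²/192.861 = 0.8951
  (48 − 156.594)²/156.594 = 75.3072
  (38 − 103.684)²/103.684 = 41.6109
  (158 − 149.737)²/149.737 = 0.4560
  (179 − 121.579)²/121.579 = 27.1196
χ² = 5.6535 + 2.0232 + 14.2453 + 68.2291 + 0.8951 + 75.3072 + 41.6109 + 0.4560 + 27.1196 = 235.54

235.54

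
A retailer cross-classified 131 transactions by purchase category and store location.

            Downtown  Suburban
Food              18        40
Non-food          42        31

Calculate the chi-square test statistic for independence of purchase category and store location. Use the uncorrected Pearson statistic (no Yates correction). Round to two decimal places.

9.14

Row totals: 58, 73. Column totals: 60, 71. Grand total N = 131.
Expected counts (row total × column total / N):
  Food, Downtown: 58×60/131 = 26.565
  Food, Suburban: 58×71/131 = 31.435
  Non-food, Downtown: 73×60/131 = 33.435
  Non-food, Suburban: 73×71/131 = 39.565
Contributions (O − E)²/E:
  (18 − 26.565)²/26.565 = 2.7615
  (40 − 31.435)²/31.435 = 2.3337
  (42 − 33.435)²/33.435 = 2.1941
  (31 − 39.565)²/39.565 = 1.8541
χ² = 2.7615 + 2.3337 + 2.1941 + 1.8541 = 9.14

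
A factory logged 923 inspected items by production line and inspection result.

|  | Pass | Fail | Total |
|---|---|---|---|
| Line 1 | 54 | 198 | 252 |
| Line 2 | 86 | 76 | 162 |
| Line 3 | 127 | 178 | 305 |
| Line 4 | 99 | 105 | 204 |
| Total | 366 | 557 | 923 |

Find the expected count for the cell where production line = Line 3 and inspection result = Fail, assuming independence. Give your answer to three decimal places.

184.057

Row total (Line 3) = 305; column total (Fail) = 557; grand total N = 923.
Expected count = (row total × column total) / N = 305 × 557 / 923 = 184.057.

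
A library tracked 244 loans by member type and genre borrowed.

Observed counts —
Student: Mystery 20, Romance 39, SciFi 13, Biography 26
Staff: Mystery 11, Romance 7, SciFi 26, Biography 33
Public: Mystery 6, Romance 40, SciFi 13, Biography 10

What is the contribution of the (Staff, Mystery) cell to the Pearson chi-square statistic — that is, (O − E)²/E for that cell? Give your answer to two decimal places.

Row total (Staff) = 77; column total (Mystery) = 37; N = 244.
Expected count E = 77 × 37 / 244 = 11.676.
Contribution = (O − E)²/E = (11 − 11.676)² / 11.676 = 0.04.

0.04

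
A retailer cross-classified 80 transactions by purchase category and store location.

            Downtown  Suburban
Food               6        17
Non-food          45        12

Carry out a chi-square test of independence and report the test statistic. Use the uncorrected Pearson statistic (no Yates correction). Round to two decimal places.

19.81

Row totals: 23, 57. Column totals: 51, 29. Grand total N = 80.
Expected counts (row total × column total / N):
  Food, Downtown: 23×51/80 = 14.662
  Food, Suburban: 23×29/80 = 8.338
  Non-food, Downtown: 57×51/80 = 36.337
  Non-food, Suburban: 57×29/80 = 20.663
Contributions (O − E)²/E:
  (6 − 14.662)²/14.662 = 5.1173
  (17 − 8.338)²/8.338 = 8.9986
  (45 − 36.337)²/36.337 = 2.0653
  (12 − 20.663)²/20.663 = 3.6320
χ² = 5.1173 + 8.9986 + 2.0653 + 3.6320 = 19.81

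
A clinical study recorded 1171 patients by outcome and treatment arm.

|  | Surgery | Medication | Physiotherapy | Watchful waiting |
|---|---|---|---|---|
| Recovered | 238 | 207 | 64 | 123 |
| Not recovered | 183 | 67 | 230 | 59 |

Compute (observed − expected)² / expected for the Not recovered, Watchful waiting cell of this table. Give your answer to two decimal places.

7.33

Row total (Not recovered) = 539; column total (Watchful waiting) = 182; N = 1171.
Expected count E = 539 × 182 / 1171 = 83.7728.
Contribution = (O − E)²/E = (59 − 83.7728)² / 83.7728 = 7.33.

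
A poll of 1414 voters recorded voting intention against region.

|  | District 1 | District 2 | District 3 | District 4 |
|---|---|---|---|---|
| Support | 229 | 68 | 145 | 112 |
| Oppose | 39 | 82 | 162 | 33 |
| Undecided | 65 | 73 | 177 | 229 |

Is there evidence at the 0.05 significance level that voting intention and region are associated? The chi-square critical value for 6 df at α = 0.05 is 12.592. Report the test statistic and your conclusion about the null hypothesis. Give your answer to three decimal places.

Row totals: 554, 316, 544. Column totals: 333, 223, 484, 374. Grand total N = 1414.
Expected counts (row total × column total / N):
  Support, District 1: 554×333/1414 = 130.4682
  Support, District 2: 554×223/1414 = 87.3706
  Support, District 3: 554×484/1414 = 189.6294
  Support, District 4: 554×374/1414 = 146.5318
  Oppose, District 1: 316×333/1414 = 74.4187
  Oppose, District 2: 316×223/1414 = 49.8359
  Oppose, District 3: 316×484/1414 = 108.1641
  Oppose, District 4: 316×374/1414 = 83.5813
  Undecided, District 1: 544×333/1414 = 128.1132
  Undecided, District 2: 544×223/1414 = 85.7935
  Undecided, District 3: 544×484/1414 = 186.2065
  Undecided, District 4: 544×374/1414 = 143.8868
Contributions (O − E)²/E:
  (229 − 130.4682)²/130.4682 = 74.4129
  (68 − 87.3706)²/87.3706 = 4.2946
  (145 − 189.6294)²/189.6294 = 10.5036
  (112 − 146.5318)²/146.5318 = 8.1378
  (39 − 74.4187)²/74.4187 = 16.8571
  (82 − 49.8359)²/49.8359 = 20.7587
  (162 − 108.1641)²/108.1641 = 26.7954
  (33 − 83.5813)²/83.5813 = 30.6105
  (65 − 128.1132)²/128.1132 = 31.0918
  (73 − 85.7935)²/85.7935 = 1.9078
  (177 − 186.2065)²/186.2065 = 0.4552
  (229 − 143.8868)²/143.8868 = 50.3469
χ² = 74.4129 + 4.2946 + 10.5036 + 8.1378 + 16.8571 + 20.7587 + 26.7954 + 30.6105 + 31.0918 + 1.9078 + 0.4552 + 50.3469 = 276.172
df = (3−1)(4−1) = 6. Since 276.172 > 12.592, reject the null hypothesis of independence at α = 0.05.

276.172; reject H₀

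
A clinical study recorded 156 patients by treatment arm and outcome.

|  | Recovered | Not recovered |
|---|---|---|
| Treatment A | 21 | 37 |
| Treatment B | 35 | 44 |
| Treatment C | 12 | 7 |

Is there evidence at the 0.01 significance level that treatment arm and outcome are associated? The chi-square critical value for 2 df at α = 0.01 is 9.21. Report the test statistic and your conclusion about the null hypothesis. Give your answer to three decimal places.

Row totals: 58, 79, 19. Column totals: 68, 88. Grand total N = 156.
Expected counts (row total × column total / N):
  Treatment A, Recovered: 58×68/156 = 25.2821
  Treatment A, Not recovered: 58×88/156 = 32.7179
  Treatment B, Recovered: 79×68/156 = 34.4359
  Treatment B, Not recovered: 79×88/156 = 44.5641
  Treatment C, Recovered: 19×68/156 = 8.2821
  Treatment C, Not recovered: 19×88/156 = 10.7179
Contributions (O − E)²/E:
  (21 − 25.2821)²/25.2821 = 0.7253
  (37 − 32.7179)²/32.7179 = 0.5604
  (35 − 34.4359)²/34.4359 = 0.0092
  (44 − 44.5641)²/44.5641 = 0.0071
  (12 − 8.2821)²/8.2821 = 1.6690
  (7 − 10.7179)²/10.7179 = 1.2897
χ² = 0.7253 + 0.5604 + 0.0092 + 0.0071 + 1.6690 + 1.2897 = 4.261
df = (3−1)(2−1) = 2. Since 4.261 < 9.21, fail to reject the null hypothesis of independence at α = 0.01.

4.261; fail to reject H₀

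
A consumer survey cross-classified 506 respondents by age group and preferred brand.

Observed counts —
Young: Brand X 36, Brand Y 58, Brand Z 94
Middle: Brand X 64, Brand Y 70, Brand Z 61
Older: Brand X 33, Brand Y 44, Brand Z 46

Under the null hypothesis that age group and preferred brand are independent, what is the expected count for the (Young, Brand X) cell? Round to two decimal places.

Row total (Young) = 188; column total (Brand X) = 133; grand total N = 506.
Expected count = (row total × column total) / N = 188 × 133 / 506 = 49.42.

49.42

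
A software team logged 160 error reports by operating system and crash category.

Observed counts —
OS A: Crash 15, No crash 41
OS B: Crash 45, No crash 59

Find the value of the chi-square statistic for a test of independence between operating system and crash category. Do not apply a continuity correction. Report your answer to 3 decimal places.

4.220

Row totals: 56, 104. Column totals: 60, 100. Grand total N = 160.
Expected counts (row total × column total / N):
  OS A, Crash: 56×60/160 = 21.0000
  OS A, No crash: 56×100/160 = 35.0000
  OS B, Crash: 104×60/160 = 39.0000
  OS B, No crash: 104×100/160 = 65.0000
Contributions (O − E)²/E:
  (15 − 21.0000)²/21.0000 = 1.7143
  (41 − 35.0000)²/35.0000 = 1.0286
  (45 − 39.0000)²/39.0000 = 0.9231
  (59 − 65.0000)²/65.0000 = 0.5538
χ² = 1.7143 + 1.0286 + 0.9231 + 0.5538 = 4.220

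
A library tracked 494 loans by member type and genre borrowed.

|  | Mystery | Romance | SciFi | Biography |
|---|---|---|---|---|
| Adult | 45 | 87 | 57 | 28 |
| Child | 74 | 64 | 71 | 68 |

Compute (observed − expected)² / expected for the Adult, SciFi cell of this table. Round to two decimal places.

Row total (Adult) = 217; column total (SciFi) = 128; N = 494.
Expected count E = 217 × 128 / 494 = 56.227.
Contribution = (O − E)²/E = (57 − 56.227)² / 56.227 = 0.01.

0.01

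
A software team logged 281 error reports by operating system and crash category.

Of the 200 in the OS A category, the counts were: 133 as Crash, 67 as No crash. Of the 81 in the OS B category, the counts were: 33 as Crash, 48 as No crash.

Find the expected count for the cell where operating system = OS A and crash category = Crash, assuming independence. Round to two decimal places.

118.15

Row total (OS A) = 200; column total (Crash) = 166; grand total N = 281.
Expected count = (row total × column total) / N = 200 × 166 / 281 = 118.15.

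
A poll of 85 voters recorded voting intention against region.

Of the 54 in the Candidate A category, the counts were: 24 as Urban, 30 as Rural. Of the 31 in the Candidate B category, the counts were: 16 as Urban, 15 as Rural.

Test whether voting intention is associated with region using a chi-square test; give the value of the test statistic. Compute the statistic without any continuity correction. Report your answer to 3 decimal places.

Row totals: 54, 31. Column totals: 40, 45. Grand total N = 85.
Expected counts (row total × column total / N):
  Candidate A, Urban: 54×40/85 = 25.4118
  Candidate A, Rural: 54×45/85 = 28.5882
  Candidate B, Urban: 31×40/85 = 14.5882
  Candidate B, Rural: 31×45/85 = 16.4118
Contributions (O − E)²/E:
  (24 − 25.4118)²/25.4118 = 0.0784
  (30 − 28.5882)²/28.5882 = 0.0697
  (16 − 14.5882)²/14.5882 = 0.1366
  (15 − 16.4118)²/16.4118 = 0.1214
χ² = 0.0784 + 0.0697 + 0.1366 + 0.1214 = 0.406

0.406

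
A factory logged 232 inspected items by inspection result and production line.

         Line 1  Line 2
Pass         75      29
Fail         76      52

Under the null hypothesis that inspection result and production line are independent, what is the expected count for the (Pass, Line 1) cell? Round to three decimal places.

67.690

Row total (Pass) = 104; column total (Line 1) = 151; grand total N = 232.
Expected count = (row total × column total) / N = 104 × 151 / 232 = 67.690.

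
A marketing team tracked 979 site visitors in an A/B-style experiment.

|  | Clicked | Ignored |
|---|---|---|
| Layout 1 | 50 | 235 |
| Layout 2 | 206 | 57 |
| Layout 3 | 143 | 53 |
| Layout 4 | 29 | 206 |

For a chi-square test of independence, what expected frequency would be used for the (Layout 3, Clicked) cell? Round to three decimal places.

Row total (Layout 3) = 196; column total (Clicked) = 428; grand total N = 979.
Expected count = (row total × column total) / N = 196 × 428 / 979 = 85.687.

85.687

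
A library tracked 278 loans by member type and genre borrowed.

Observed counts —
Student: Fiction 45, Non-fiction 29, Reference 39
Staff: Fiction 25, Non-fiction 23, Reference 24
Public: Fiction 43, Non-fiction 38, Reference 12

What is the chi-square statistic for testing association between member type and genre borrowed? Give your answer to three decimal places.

Row totals: 113, 72, 93. Column totals: 113, 90, 75. Grand total N = 278.
Expected counts (row total × column total / N):
  Student, Fiction: 113×113/278 = 45.9317
  Student, Non-fiction: 113×90/278 = 36.5827
  Student, Reference: 113×75/278 = 30.4856
  Staff, Fiction: 72×113/278 = 29.2662
  Staff, Non-fiction: 72×90/278 = 23.3094
  Staff, Reference: 72×75/278 = 19.4245
  Public, Fiction: 93×113/278 = 37.8022
  Public, Non-fiction: 93×90/278 = 30.1079
  Public, Reference: 93×75/278 = 25.0899
Contributions (O − E)²/E:
  (45 − 45.9317)²/45.9317 = 0.0189
  (29 − 36.5827)²/36.5827 = 1.5717
  (39 − 30.4856)²/30.4856 = 2.3780
  (25 − 29.2662)²/29.2662 = 0.6219
  (23 − 23.3094)²/23.3094 = 0.0041
  (24 − 19.4245)²/19.4245 = 1.0778
  (43 − 37.8022)²/37.8022 = 0.7147
  (38 − 30.1079)²/30.1079 = 2.0687
  (12 − 25.0899)²/25.0899 = 6.8293
χ² = 0.0189 + 1.5717 + 2.3780 + 0.6219 + 0.0041 + 1.0778 + 0.7147 + 2.0687 + 6.8293 = 15.285

15.285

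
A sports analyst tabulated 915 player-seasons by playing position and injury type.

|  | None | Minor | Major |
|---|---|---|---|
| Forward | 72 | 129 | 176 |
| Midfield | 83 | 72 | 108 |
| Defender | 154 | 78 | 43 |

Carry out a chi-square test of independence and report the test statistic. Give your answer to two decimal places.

113.44

Row totals: 377, 263, 275. Column totals: 309, 279, 327. Grand total N = 915.
Expected counts (row total × column total / N):
  Forward, None: 377×309/915 = 127.315
  Forward, Minor: 377×279/915 = 114.954
  Forward, Major: 377×327/915 = 134.731
  Midfield, None: 263×309/915 = 88.816
  Midfield, Minor: 263×279/915 = 80.193
  Midfield, Major: 263×327/915 = 93.990
  Defender, None: 275×309/915 = 92.869
  Defender, Minor: 275×279/915 = 83.852
  Defender, Major: 275×327/915 = 98.279
Contributions (O − E)²/E:
  (72 − 127.315)²/127.315 = 24.0329
  (129 − 114.954)²/114.954 = 1.7163
  (176 − 134.731)²/134.731 = 12.6410
  (83 − 88.816)²/88.816 = 0.3809
  (72 − 80.193)²/80.193 = 0.8370
  (108 − 93.990)²/93.990 = 2.0883
  (154 − 92.869)²/92.869 = 40.2395
  (78 − 83.852)²/83.852 = 0.4084
  (43 − 98.279)²/98.279 = 31.0928
χ² = 24.0329 + 1.7163 + 12.6410 + 0.3809 + 0.8370 + 2.0883 + 40.2395 + 0.4084 + 31.0928 = 113.44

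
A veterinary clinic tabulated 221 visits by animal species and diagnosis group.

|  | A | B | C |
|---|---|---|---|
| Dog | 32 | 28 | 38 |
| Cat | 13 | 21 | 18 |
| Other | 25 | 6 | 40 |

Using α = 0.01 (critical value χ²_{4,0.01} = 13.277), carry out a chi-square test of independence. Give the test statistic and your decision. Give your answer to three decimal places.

18.444; reject H₀

Row totals: 98, 52, 71. Column totals: 70, 55, 96. Grand total N = 221.
Expected counts (row total × column total / N):
  Dog, A: 98×70/221 = 31.0407
  Dog, B: 98×55/221 = 24.3891
  Dog, C: 98×96/221 = 42.5701
  Cat, A: 52×70/221 = 16.4706
  Cat, B: 52×55/221 = 12.9412
  Cat, C: 52×96/221 = 22.5882
  Other, A: 71×70/221 = 22.4887
  Other, B: 71×55/221 = 17.6697
  Other, C: 71×96/221 = 30.8416
Contributions (O − E)²/E:
  (32 − 31.0407)²/31.0407 = 0.0296
  (28 − 24.3891)²/24.3891 = 0.5346
  (38 − 42.5701)²/42.5701 = 0.4906
  (13 − 16.4706)²/16.4706 = 0.7313
  (21 − 12.9412)²/12.9412 = 5.0184
  (18 − 22.5882)²/22.5882 = 0.9320
  (25 − 22.4887)²/22.4887 = 0.2804
  (6 − 17.6697)²/17.6697 = 7.7071
  (40 − 30.8416)²/30.8416 = 2.7196
χ² = 0.0296 + 0.5346 + 0.4906 + 0.7313 + 5.0184 + 0.9320 + 0.2804 + 7.7071 + 2.7196 = 18.444
df = (3−1)(3−1) = 4. Since 18.444 > 13.277, reject the null hypothesis of independence at α = 0.01.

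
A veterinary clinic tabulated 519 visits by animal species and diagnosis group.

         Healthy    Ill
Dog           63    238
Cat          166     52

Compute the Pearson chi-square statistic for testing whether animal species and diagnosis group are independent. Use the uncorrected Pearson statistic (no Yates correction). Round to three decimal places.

Row totals: 301, 218. Column totals: 229, 290. Grand total N = 519.
Expected counts (row total × column total / N):
  Dog, Healthy: 301×229/519 = 132.8112
  Dog, Ill: 301×290/519 = 168.1888
  Cat, Healthy: 218×229/519 = 96.1888
  Cat, Ill: 218×290/519 = 121.8112
Contributions (O − E)²/E:
  (63 − 132.8112)²/132.8112 = 36.6957
  (238 − 168.1888)²/168.1888 = 28.9770
  (166 − 96.1888)²/96.1888 = 50.6671
  (52 − 121.8112)²/121.8112 = 40.0095
χ² = 36.6957 + 28.9770 + 50.6671 + 40.0095 = 156.349

156.349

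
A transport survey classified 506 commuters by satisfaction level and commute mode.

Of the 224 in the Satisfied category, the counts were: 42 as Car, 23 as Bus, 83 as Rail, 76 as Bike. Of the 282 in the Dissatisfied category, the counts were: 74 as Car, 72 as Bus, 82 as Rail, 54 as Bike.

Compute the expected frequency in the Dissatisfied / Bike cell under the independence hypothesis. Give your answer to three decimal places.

Row total (Dissatisfied) = 282; column total (Bike) = 130; grand total N = 506.
Expected count = (row total × column total) / N = 282 × 130 / 506 = 72.451.

72.451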